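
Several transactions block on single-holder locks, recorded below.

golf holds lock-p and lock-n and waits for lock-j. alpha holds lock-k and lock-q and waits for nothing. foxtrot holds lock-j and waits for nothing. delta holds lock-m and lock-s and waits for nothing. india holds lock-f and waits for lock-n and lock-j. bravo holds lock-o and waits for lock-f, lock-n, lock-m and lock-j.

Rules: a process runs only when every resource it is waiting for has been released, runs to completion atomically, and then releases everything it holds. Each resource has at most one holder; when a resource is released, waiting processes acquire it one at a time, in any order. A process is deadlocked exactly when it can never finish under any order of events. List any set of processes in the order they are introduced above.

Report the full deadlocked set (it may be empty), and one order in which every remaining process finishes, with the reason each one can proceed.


The deadlocked set is empty.
Key observation: the wait graph is acyclic; completion cascades from the unblocked processes through everyone else.
A valid finishing order for the others: foxtrot, delta, golf, india, alpha, bravo.
Step-by-step check:
  foxtrot: no waits; runs immediately, freeing lock-j
  delta: no waits; runs immediately, freeing lock-m and lock-s
  run golf (all its waits — lock-j — are resolved); releases lock-p and lock-n
  run india (all its waits — lock-n and lock-j — are resolved); releases lock-f
  alpha: no waits; runs immediately, freeing lock-k and lock-q
  run bravo (all its waits — lock-f, lock-n, lock-m and lock-j — are resolved); releases lock-o


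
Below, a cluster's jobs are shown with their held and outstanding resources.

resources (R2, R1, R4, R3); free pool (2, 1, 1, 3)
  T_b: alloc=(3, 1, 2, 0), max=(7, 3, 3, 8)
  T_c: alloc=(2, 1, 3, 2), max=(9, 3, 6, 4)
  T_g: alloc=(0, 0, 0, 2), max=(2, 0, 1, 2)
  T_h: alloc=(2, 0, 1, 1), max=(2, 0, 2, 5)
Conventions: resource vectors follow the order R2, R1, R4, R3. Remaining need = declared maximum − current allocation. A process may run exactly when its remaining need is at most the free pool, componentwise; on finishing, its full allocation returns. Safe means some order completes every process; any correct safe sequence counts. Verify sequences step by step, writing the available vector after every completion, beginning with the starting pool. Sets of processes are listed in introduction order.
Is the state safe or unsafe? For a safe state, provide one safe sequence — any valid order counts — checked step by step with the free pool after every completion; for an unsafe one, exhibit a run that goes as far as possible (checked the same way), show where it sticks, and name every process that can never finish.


The state is UNSAFE.
Key observation: even finishing T_g, T_h leaves just (4, 1, 2, 6) free — too little R1 for any of the remaining processes.
The run T_g, T_h cannot be extended any further. Step-by-step check:
  pool = (2, 1, 1, 3)
  run T_g (needs (2, 0, 1, 0), free (2, 1, 1, 3)); after release of (0, 0, 0, 2) the pool is (2, 1, 1, 5)
  run T_h (needs (0, 0, 1, 4), free (2, 1, 1, 5)); after release of (2, 0, 1, 1) the pool is (4, 1, 2, 6)
  T_b cannot run: need (4, 2, 1, 8) vs free (4, 1, 2, 6) (insufficient R1 and R3)
  T_c cannot run: need (7, 2, 3, 2) vs free (4, 1, 2, 6) (insufficient R2, R1 and R4)
Never able to finish: T_b and T_c.


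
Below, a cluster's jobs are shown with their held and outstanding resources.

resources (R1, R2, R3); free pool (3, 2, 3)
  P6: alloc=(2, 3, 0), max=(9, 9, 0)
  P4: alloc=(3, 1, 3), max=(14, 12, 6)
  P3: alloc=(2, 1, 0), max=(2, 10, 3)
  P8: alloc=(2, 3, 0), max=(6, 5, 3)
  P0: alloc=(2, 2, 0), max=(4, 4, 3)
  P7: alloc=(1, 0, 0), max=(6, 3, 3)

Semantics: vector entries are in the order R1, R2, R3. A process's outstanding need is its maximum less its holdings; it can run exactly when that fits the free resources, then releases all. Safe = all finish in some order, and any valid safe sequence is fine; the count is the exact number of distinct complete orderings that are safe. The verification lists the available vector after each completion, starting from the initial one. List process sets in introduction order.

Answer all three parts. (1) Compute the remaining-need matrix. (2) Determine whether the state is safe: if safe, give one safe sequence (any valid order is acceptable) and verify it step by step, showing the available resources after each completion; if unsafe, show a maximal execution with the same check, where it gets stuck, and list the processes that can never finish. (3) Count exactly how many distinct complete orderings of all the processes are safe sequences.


(1) Outstanding need per process (order R1, R2, R3):
  P6: (7, 6, 0)
  P4: (11, 11, 3)
  P3: (0, 9, 3)
  P8: (4, 2, 3)
  P0: (2, 2, 3)
  P7: (5, 3, 3)
(2) The state is SAFE; one workable sequence: P0, P8, P6, P3, P7, P4.
Key observation: P0 is the earliest step where a requested resource binds exactly: need (2, 2, 3), pool (3, 2, 3) at its turn.
Walking it through:
  pool = (3, 2, 3)
  P0 needs (2, 2, 3) <= (3, 2, 3) -> finishes; pool += (2, 2, 0) = (5, 4, 3)
  P8 needs (4, 2, 3) <= (5, 4, 3) -> finishes; pool += (2, 3, 0) = (7, 7, 3)
  P6 needs (7, 6, 0) <= (7, 7, 3) -> finishes; pool += (2, 3, 0) = (9, 10, 3)
  P3 needs (0, 9, 3) <= (9, 10, 3) -> finishes; pool += (2, 1, 0) = (11, 11, 3)
  P7 needs (5, 3, 3) <= (11, 11, 3) -> finishes; pool += (1, 0, 0) = (12, 11, 3)
  P4 needs (11, 11, 3) <= (12, 11, 3) -> finishes; pool += (3, 1, 3) = (15, 12, 6)
(3) Exactly 5 of the possible complete orderings are safe sequences.


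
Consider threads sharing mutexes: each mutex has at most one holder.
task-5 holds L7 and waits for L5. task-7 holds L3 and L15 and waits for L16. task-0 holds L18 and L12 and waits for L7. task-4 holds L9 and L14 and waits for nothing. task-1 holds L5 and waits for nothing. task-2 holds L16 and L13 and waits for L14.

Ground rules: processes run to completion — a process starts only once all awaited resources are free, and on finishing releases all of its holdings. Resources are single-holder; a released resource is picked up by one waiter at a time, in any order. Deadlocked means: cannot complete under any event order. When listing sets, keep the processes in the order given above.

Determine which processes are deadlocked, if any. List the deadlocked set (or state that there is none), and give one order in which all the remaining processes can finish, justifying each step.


Nothing here is deadlocked.
Key observation: there is no circular wait here — follow any chain and it reaches a process that is free to run now.
A valid finishing order for the others: task-4, task-1, task-5, task-2, task-0, task-7.
Verifying each step:
  run task-4 (it waits on nothing); releases L9 and L14
  run task-1 (it waits on nothing); releases L5
  task-5: everything it awaited (L5) is free; runs, freeing L7
  task-2: everything it awaited (L14) is free; runs, freeing L16 and L13
  task-0: everything it awaited (L7) is free; runs, freeing L18 and L12
  task-7: everything it awaited (L16) is free; runs, freeing L3 and L15


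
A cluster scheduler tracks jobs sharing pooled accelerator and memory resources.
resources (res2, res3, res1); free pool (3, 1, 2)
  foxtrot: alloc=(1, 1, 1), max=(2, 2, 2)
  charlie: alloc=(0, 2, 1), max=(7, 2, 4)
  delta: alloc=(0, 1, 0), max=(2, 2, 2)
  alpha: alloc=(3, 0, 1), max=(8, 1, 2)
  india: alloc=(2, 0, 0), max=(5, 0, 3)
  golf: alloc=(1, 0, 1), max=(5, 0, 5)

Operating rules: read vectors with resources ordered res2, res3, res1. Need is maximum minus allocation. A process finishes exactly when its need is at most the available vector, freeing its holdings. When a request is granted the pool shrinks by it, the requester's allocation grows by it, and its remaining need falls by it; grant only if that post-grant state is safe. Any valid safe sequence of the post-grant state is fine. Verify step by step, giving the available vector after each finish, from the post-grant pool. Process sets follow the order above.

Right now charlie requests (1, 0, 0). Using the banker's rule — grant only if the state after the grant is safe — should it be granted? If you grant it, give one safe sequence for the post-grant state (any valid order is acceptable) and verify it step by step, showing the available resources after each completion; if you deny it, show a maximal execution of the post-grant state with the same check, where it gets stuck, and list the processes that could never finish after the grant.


GRANT: granting preserves safety; a valid post-grant sequence is foxtrot, india, delta, alpha, golf, charlie.
Key observation: the grant leaves (2, 1, 2) free — enough for foxtrot, whose release restarts the cascade.
Verifying the post-grant state step by step:
  pool = (2, 1, 2)
  foxtrot needs (1, 1, 1) <= (2, 1, 2) -> finishes; pool += (1, 1, 1) = (3, 2, 3)
  india needs (3, 0, 3) <= (3, 2, 3) -> finishes; pool += (2, 0, 0) = (5, 2, 3)
  delta needs (2, 1, 2) <= (5, 2, 3) -> finishes; pool += (0, 1, 0) = (5, 3, 3)
  alpha needs (5, 1, 1) <= (5, 3, 3) -> finishes; pool += (3, 0, 1) = (8, 3, 4)
  golf needs (4, 0, 4) <= (8, 3, 4) -> finishes; pool += (1, 0, 1) = (9, 3, 5)
  charlie needs (6, 0, 3) <= (9, 3, 5) -> finishes; pool += (1, 2, 1) = (10, 5, 6)


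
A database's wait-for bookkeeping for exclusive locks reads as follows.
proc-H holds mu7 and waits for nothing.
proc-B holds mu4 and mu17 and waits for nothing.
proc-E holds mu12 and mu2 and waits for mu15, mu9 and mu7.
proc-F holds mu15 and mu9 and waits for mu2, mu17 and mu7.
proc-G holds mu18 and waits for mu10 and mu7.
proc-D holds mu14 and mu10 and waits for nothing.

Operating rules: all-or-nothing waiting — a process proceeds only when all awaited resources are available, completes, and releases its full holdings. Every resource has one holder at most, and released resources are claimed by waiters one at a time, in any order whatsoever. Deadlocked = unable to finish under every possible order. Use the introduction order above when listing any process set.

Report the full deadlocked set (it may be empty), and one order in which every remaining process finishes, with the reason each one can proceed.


Deadlocked set: proc-E and proc-F.
Key observation: the wait chain closes on itself along proc-E -> proc-F -> proc-E; no other process is dragged down with it.
The rest can finish in the order proc-H, proc-D, proc-G, proc-B.
Walking it through:
  proc-H: no waits; runs immediately, freeing mu7
  proc-D: no waits; runs immediately, freeing mu14 and mu10
  run proc-G (all its waits — mu10 and mu7 — are resolved); releases mu18
  proc-B: no waits; runs immediately, freeing mu4 and mu17


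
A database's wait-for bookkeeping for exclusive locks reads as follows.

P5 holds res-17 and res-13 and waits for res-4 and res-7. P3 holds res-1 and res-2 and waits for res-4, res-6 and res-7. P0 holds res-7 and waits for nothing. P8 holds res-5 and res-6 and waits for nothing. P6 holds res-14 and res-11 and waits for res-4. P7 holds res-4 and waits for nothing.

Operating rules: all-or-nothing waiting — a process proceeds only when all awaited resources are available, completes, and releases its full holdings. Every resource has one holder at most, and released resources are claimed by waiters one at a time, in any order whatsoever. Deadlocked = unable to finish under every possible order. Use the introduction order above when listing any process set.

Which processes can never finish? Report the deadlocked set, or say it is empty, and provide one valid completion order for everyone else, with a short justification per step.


Nothing here is deadlocked.
Key observation: the wait relation is loop-free; peeling off processes with no waits unwinds the whole state.
One completion order for the rest: P7, P0, P8, P3, P5, P6.
Verifying each step:
  run P7 (it waits on nothing); releases res-4
  run P0 (it waits on nothing); releases res-7
  run P8 (it waits on nothing); releases res-5 and res-6
  P3: everything it awaited (res-4, res-6 and res-7) is free; runs, freeing res-1 and res-2
  P5: everything it awaited (res-4 and res-7) is free; runs, freeing res-17 and res-13
  P6: everything it awaited (res-4) is free; runs, freeing res-14 and res-11


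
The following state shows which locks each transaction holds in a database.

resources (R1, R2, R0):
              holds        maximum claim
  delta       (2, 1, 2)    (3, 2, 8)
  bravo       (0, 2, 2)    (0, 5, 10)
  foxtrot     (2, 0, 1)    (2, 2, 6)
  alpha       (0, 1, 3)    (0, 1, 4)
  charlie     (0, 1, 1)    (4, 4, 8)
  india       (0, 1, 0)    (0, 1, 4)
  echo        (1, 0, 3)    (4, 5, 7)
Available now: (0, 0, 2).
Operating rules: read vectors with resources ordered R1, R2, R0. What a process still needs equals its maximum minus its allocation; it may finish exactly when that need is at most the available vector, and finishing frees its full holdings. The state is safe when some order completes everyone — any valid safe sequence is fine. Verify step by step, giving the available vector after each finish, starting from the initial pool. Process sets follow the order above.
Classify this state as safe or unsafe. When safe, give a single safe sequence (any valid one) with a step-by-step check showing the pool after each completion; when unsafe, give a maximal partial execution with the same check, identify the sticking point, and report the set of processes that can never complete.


SAFE — a valid safe sequence is alpha, india, foxtrot, delta, bravo, echo, charlie.
Key observation: foxtrot is the earliest step where a requested resource binds exactly: need (0, 2, 5), pool (0, 2, 5) at its turn.
Walking it through:
  pool = (0, 0, 2)
  alpha: need (0, 0, 1) fits (0, 0, 2); releases (0, 1, 3), pool now (0, 1, 5)
  india: need (0, 0, 4) fits (0, 1, 5); releases (0, 1, 0), pool now (0, 2, 5)
  foxtrot: need (0, 2, 5) fits (0, 2, 5); releases (2, 0, 1), pool now (2, 2, 6)
  delta: need (1, 1, 6) fits (2, 2, 6); releases (2, 1, 2), pool now (4, 3, 8)
  bravo: need (0, 3, 8) fits (4, 3, 8); releases (0, 2, 2), pool now (4, 5, 10)
  echo: need (3, 5, 4) fits (4, 5, 10); releases (1, 0, 3), pool now (5, 5, 13)
  charlie: need (4, 3, 7) fits (5, 5, 13); releases (0, 1, 1), pool now (5, 6, 14)


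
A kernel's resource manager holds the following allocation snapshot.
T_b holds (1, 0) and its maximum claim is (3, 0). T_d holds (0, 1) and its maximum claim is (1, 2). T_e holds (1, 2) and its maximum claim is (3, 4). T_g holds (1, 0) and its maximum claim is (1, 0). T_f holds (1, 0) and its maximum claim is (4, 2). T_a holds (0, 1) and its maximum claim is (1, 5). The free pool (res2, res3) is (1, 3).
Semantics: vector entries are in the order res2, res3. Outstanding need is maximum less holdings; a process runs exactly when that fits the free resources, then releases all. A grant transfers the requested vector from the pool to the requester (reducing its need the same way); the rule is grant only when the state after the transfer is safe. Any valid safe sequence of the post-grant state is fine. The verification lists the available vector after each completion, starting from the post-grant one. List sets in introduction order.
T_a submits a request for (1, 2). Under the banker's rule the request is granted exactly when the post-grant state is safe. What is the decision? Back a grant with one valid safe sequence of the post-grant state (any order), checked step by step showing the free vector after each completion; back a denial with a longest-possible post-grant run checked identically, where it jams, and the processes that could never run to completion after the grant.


GRANT. The post-grant state is safe; one safe sequence: T_g, T_d, T_a, T_b, T_f, T_e.
Key observation: after the grant the pool drops to (0, 1), which still lets T_g finish first and unwind the rest.
Verifying the post-grant state step by step:
  pool = (0, 1)
  run T_g (needs (0, 0), free (0, 1)); after release of (1, 0) the pool is (1, 1)
  run T_d (needs (1, 1), free (1, 1)); after release of (0, 1) the pool is (1, 2)
  run T_a (needs (0, 2), free (1, 2)); after release of (1, 3) the pool is (2, 5)
  run T_b (needs (2, 0), free (2, 5)); after release of (1, 0) the pool is (3, 5)
  run T_f (needs (3, 2), free (3, 5)); after release of (1, 0) the pool is (4, 5)
  run T_e (needs (2, 2), free (4, 5)); after release of (1, 2) the pool is (5, 7)


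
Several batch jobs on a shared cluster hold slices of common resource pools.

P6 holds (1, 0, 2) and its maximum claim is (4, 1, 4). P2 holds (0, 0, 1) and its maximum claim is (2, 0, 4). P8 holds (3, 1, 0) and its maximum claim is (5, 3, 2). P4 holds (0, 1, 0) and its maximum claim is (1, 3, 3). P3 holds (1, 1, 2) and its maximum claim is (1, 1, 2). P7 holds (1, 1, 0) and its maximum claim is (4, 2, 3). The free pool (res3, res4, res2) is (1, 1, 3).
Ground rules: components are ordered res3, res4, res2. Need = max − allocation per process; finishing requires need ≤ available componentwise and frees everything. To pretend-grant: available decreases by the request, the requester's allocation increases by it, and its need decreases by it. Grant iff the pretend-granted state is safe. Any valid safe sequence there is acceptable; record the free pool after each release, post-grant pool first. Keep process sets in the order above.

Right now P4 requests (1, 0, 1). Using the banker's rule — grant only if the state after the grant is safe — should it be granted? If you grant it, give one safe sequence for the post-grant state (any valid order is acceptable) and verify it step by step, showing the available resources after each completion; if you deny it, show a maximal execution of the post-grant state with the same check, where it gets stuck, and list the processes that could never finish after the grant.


GRANT. The post-grant state is safe; one safe sequence: P3, P4, P8, P6, P2, P7.
Key observation: even at the reduced pool (0, 1, 2), P3 fits immediately, so safety survives the grant.
Step-by-step check of the post-grant state:
  pool = (0, 1, 2)
  P3 needs (0, 0, 0) <= (0, 1, 2) -> finishes; pool += (1, 1, 2) = (1, 2, 4)
  P4 needs (0, 2, 2) <= (1, 2, 4) -> finishes; pool += (1, 1, 1) = (2, 3, 5)
  P8 needs (2, 2, 2) <= (2, 3, 5) -> finishes; pool += (3, 1, 0) = (5, 4, 5)
  P6 needs (3, 1, 2) <= (5, 4, 5) -> finishes; pool += (1, 0, 2) = (6, 4, 7)
  P2 needs (2, 0, 3) <= (6, 4, 7) -> finishes; pool += (0, 0, 1) = (6, 4, 8)
  P7 needs (3, 1, 3) <= (6, 4, 8) -> finishes; pool += (1, 1, 0) = (7, 5, 8)


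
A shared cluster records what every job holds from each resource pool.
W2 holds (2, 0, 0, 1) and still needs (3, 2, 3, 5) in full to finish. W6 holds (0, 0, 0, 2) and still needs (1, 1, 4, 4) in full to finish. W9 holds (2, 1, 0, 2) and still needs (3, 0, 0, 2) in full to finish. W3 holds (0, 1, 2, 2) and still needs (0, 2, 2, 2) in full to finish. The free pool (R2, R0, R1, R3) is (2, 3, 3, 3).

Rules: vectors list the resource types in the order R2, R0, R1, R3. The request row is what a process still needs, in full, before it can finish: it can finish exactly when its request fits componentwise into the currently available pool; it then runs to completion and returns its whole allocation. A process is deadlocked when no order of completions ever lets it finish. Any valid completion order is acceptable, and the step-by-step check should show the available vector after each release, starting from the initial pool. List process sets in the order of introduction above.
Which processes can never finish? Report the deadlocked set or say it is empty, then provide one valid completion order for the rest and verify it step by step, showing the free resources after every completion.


Deadlocked set: W2 and W9.
Key observation: after W3, W6 complete, (2, 4, 5, 7) is the best the pool ever gets, yet each leftover process wants more R2.
A valid finishing order for the others: W3, W6. Verifying each step:
  pool = (2, 3, 3, 3)
  W3 needs (0, 2, 2, 2) <= (2, 3, 3, 3) -> finishes; pool += (0, 1, 2, 2) = (2, 4, 5, 5)
  W6 needs (1, 1, 4, 4) <= (2, 4, 5, 5) -> finishes; pool += (0, 0, 0, 2) = (2, 4, 5, 7)
The blocked processes can never fit:
  W2 cannot run: need (3, 2, 3, 5) vs free (2, 4, 5, 7) (insufficient R2)
  W9 cannot run: need (3, 0, 0, 2) vs free (2, 4, 5, 7) (insufficient R2)


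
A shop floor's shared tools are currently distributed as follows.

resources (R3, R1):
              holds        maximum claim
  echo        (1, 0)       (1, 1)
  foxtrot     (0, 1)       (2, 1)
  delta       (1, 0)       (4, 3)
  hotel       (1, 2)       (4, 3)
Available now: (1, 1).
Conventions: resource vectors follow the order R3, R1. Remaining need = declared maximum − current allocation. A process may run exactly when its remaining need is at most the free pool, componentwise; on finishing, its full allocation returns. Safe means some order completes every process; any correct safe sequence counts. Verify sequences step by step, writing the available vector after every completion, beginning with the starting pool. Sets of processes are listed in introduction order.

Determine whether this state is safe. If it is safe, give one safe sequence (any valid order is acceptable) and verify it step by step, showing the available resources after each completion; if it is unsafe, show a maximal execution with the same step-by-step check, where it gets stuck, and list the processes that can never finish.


UNSAFE.
Key observation: even finishing echo, foxtrot leaves just (2, 2) free — too little R3 for any of the remaining processes.
Going as far as possible: echo, foxtrot; after that, nothing fits. Verifying each step:
  pool = (1, 1)
  echo: need (0, 1) fits (1, 1); releases (1, 0), pool now (2, 1)
  foxtrot: need (2, 0) fits (2, 1); releases (0, 1), pool now (2, 2)
  delta cannot run: need (3, 3) vs free (2, 2) (insufficient R3 and R1)
  hotel cannot run: need (3, 1) vs free (2, 2) (insufficient R3)
Processes that can never finish: delta and hotel.


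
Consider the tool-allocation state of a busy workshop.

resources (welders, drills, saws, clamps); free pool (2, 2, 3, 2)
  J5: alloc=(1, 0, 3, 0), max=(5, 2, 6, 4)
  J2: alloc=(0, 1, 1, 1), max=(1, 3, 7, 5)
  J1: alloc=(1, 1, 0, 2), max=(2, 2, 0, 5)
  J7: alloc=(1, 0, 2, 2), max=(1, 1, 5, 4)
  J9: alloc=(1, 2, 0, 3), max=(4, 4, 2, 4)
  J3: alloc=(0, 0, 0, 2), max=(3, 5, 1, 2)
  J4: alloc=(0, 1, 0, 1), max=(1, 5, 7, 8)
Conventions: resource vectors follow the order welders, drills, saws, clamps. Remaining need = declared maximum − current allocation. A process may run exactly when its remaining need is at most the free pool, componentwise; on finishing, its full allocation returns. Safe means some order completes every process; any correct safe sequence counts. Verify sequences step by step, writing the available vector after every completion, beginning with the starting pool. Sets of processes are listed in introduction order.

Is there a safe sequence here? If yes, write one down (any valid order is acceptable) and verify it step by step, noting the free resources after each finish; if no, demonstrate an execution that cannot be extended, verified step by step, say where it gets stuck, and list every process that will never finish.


SAFE, for example via the order J7, J1, J5, J2, J9, J4, J3.
Key observation: J7 is the earliest step where a requested resource binds exactly: need (0, 1, 3, 2), pool (2, 2, 3, 2) at its turn.
Check, step by step:
  pool = (2, 2, 3, 2)
  J7: need (0, 1, 3, 2) fits (2, 2, 3, 2); releases (1, 0, 2, 2), pool now (3, 2, 5, 4)
  J1: need (1, 1, 0, 3) fits (3, 2, 5, 4); releases (1, 1, 0, 2), pool now (4, 3, 5, 6)
  J5: need (4, 2, 3, 4) fits (4, 3, 5, 6); releases (1, 0, 3, 0), pool now (5, 3, 8, 6)
  J2: need (1, 2, 6, 4) fits (5, 3, 8, 6); releases (0, 1, 1, 1), pool now (5, 4, 9, 7)
  J9: need (3, 2, 2, 1) fits (5, 4, 9, 7); releases (1, 2, 0, 3), pool now (6, 6, 9, 10)
  J4: need (1, 4, 7, 7) fits (6, 6, 9, 10); releases (0, 1, 0, 1), pool now (6, 7, 9, 11)
  J3: need (3, 5, 1, 0) fits (6, 7, 9, 11); releases (0, 0, 0, 2), pool now (6, 7, 9, 13)


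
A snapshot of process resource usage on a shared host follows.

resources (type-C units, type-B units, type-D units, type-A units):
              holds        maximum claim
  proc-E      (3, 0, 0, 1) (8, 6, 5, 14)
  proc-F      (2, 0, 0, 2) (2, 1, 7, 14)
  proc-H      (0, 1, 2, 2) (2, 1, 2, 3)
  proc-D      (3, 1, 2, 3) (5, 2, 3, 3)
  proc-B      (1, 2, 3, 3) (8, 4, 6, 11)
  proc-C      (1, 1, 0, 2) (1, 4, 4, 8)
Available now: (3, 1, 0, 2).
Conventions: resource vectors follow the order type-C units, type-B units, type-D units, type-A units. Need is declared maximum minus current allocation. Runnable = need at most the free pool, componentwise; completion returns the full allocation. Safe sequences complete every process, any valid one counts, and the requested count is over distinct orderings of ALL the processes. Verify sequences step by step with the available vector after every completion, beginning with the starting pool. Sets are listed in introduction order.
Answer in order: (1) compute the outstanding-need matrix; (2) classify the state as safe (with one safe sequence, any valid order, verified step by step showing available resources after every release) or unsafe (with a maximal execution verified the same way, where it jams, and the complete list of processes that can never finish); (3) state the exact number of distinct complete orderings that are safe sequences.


(1) Need matrix, components ordered type-C units, type-B units, type-D units, type-A units:
  proc-E: (5, 6, 5, 13)
  proc-F: (0, 1, 7, 12)
  proc-H: (2, 0, 0, 1)
  proc-D: (2, 1, 1, 0)
  proc-B: (7, 2, 3, 8)
  proc-C: (0, 3, 4, 6)
(2) SAFE — a valid safe sequence is proc-H, proc-D, proc-C, proc-B, proc-F, proc-E.
Key observation: the order's first zero-slack moment is proc-C ((0, 3, 4, 6) needed, (6, 3, 4, 7) free — a requested resource with nothing to spare).
Check, step by step:
  pool = (3, 1, 0, 2)
  proc-H: need (2, 0, 0, 1) fits (3, 1, 0, 2); releases (0, 1, 2, 2), pool now (3, 2, 2, 4)
  proc-D: need (2, 1, 1, 0) fits (3, 2, 2, 4); releases (3, 1, 2, 3), pool now (6, 3, 4, 7)
  proc-C: need (0, 3, 4, 6) fits (6, 3, 4, 7); releases (1, 1, 0, 2), pool now (7, 4, 4, 9)
  proc-B: need (7, 2, 3, 8) fits (7, 4, 4, 9); releases (1, 2, 3, 3), pool now (8, 6, 7, 12)
  proc-F: need (0, 1, 7, 12) fits (8, 6, 7, 12); releases (2, 0, 0, 2), pool now (10, 6, 7, 14)
  proc-E: need (5, 6, 5, 13) fits (10, 6, 7, 14); releases (3, 0, 0, 1), pool now (13, 6, 7, 15)
(3) Exactly 1 of the possible complete orderings is a safe sequence.


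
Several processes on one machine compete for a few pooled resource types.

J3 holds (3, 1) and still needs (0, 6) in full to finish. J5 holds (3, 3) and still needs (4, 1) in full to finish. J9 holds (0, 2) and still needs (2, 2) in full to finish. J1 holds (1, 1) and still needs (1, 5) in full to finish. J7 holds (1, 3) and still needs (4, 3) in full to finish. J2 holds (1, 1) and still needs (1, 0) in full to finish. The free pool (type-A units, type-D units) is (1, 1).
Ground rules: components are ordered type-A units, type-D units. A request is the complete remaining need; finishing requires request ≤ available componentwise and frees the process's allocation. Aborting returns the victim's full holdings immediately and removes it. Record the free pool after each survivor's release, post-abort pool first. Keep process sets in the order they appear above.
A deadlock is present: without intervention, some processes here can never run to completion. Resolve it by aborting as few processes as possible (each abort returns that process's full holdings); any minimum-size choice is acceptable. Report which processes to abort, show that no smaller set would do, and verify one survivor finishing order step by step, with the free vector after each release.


Abort J5.
Key observation: J7 had no path to completion before; after the abort of J5 ((3, 3) returned), step 1 is where it fits.
Minimality: the empty abort set fails — the state is deadlocked as it stands.
The survivors complete as J7, J3, J1, J2, J9. Step-by-step check (starting from the post-abort pool):
  pool = (4, 4)
  J7 needs (4, 3) <= (4, 4) -> finishes; pool += (1, 3) = (5, 7)
  J3 needs (0, 6) <= (5, 7) -> finishes; pool += (3, 1) = (8, 8)
  J1 needs (1, 5) <= (8, 8) -> finishes; pool += (1, 1) = (9, 9)
  J2 needs (1, 0) <= (9, 9) -> finishes; pool += (1, 1) = (10, 10)
  J9 needs (2, 2) <= (10, 10) -> finishes; pool += (0, 2) = (10, 12)


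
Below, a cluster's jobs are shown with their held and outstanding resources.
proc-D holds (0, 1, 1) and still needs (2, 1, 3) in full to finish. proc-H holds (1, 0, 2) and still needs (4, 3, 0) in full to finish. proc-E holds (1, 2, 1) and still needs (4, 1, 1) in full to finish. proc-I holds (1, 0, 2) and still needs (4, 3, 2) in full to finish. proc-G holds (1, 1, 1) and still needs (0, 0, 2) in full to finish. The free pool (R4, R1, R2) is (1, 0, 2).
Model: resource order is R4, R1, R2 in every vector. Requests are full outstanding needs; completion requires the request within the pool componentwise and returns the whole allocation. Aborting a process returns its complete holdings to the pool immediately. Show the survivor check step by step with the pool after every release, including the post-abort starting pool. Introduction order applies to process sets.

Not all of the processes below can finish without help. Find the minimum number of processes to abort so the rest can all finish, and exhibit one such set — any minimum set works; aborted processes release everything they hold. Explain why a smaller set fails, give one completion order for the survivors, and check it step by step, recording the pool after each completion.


Minimum abort set: proc-E and proc-I.
Key observation: proc-H was stuck for good until proc-E and proc-I gave back (2, 2, 3); in the order shown it finishes at step 3.
Why nothing smaller works — every single abort fails: proc-D alone leaves proc-H blocked (short on R4 and R1); proc-H alone leaves proc-E blocked (short on R4); proc-E alone leaves proc-H blocked (short on R4); proc-I alone leaves proc-H blocked (short on R4 and R1); proc-G alone leaves proc-H blocked (short on R4 and R1).
One survivor order: proc-D, proc-G, proc-H. Step-by-step check (post-abort pool first):
  pool = (3, 2, 5)
  proc-D needs (2, 1, 3) <= (3, 2, 5) -> finishes; pool += (0, 1, 1) = (3, 3, 6)
  proc-G needs (0, 0, 2) <= (3, 3, 6) -> finishes; pool += (1, 1, 1) = (4, 4, 7)
  proc-H needs (4, 3, 0) <= (4, 4, 7) -> finishes; pool += (1, 0, 2) = (5, 4, 9)


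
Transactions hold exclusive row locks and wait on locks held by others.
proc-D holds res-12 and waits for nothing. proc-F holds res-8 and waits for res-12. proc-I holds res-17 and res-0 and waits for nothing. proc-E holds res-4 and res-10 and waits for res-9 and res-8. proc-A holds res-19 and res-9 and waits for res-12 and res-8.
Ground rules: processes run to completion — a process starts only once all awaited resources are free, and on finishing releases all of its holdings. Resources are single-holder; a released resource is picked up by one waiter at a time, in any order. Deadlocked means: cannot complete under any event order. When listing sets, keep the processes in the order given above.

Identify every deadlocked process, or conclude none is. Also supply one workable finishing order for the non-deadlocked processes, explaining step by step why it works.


No process is deadlocked.
Key observation: every chain of waits terminates; starting from the processes that wait on nothing, all the rest unlock in turn.
One completion order for the rest: proc-D, proc-I, proc-F, proc-A, proc-E.
Step-by-step check:
  proc-D: no waits; runs immediately, freeing res-12
  proc-I: no waits; runs immediately, freeing res-17 and res-0
  proc-F: everything it awaited (res-12) is free; runs, freeing res-8
  proc-A: everything it awaited (res-12 and res-8) is free; runs, freeing res-19 and res-9
  proc-E: everything it awaited (res-9 and res-8) is free; runs, freeing res-4 and res-10


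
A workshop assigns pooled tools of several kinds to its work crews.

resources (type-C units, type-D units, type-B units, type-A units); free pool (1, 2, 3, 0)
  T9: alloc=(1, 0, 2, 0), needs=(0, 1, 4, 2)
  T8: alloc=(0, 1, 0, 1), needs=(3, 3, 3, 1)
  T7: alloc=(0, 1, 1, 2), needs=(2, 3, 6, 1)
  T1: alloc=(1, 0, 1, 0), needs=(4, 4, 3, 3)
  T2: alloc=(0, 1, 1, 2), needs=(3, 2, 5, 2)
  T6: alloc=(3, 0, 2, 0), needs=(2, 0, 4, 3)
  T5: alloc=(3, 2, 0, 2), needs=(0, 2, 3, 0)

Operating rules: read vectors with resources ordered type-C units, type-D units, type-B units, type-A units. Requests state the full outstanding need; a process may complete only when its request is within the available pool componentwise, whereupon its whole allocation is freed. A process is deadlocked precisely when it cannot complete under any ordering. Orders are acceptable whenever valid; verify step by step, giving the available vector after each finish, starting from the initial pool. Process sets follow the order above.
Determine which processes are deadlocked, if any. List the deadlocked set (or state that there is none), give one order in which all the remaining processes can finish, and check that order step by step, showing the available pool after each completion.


No process is deadlocked.
Key observation: no deadlock: T5 fits now, and the freed resources carry the rest through.
The rest can finish in the order T5, T8, T1, T6, T2, T9, T7. Step-by-step check:
  pool = (1, 2, 3, 0)
  T5: need (0, 2, 3, 0) fits (1, 2, 3, 0); releases (3, 2, 0, 2), pool now (4, 4, 3, 2)
  T8: need (3, 3, 3, 1) fits (4, 4, 3, 2); releases (0, 1, 0, 1), pool now (4, 5, 3, 3)
  T1: need (4, 4, 3, 3) fits (4, 5, 3, 3); releases (1, 0, 1, 0), pool now (5, 5, 4, 3)
  T6: need (2, 0, 4, 3) fits (5, 5, 4, 3); releases (3, 0, 2, 0), pool now (8, 5, 6, 3)
  T2: need (3, 2, 5, 2) fits (8, 5, 6, 3); releases (0, 1, 1, 2), pool now (8, 6, 7, 5)
  T9: need (0, 1, 4, 2) fits (8, 6, 7, 5); releases (1, 0, 2, 0), pool now (9, 6, 9, 5)
  T7: need (2, 3, 6, 1) fits (9, 6, 9, 5); releases (0, 1, 1, 2), pool now (9, 7, 10, 7)


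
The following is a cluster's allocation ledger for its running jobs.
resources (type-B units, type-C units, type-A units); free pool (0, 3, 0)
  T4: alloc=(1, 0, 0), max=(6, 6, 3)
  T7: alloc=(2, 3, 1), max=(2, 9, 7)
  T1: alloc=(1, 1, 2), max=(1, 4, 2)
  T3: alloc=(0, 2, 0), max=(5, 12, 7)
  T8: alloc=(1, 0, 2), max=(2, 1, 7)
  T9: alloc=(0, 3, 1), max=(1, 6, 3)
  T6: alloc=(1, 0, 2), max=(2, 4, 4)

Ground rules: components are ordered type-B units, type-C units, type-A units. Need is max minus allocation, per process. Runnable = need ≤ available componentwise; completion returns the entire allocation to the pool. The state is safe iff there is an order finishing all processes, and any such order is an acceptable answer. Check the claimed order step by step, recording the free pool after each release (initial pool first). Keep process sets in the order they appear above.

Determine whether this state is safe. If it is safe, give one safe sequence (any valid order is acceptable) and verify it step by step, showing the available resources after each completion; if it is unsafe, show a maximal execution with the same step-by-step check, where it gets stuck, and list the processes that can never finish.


The state is SAFE; one workable sequence: T1, T9, T6, T8, T7, T3, T4.
Key observation: T1 marks the first exact bind of the order: its need (0, 3, 0) fits the free (0, 3, 0) with zero slack on a requested resource.
Step-by-step check:
  pool = (0, 3, 0)
  run T1 (needs (0, 3, 0), free (0, 3, 0)); after release of (1, 1, 2) the pool is (1, 4, 2)
  run T9 (needs (1, 3, 2), free (1, 4, 2)); after release of (0, 3, 1) the pool is (1, 7, 3)
  run T6 (needs (1, 4, 2), free (1, 7, 3)); after release of (1, 0, 2) the pool is (2, 7, 5)
  run T8 (needs (1, 1, 5), free (2, 7, 5)); after release of (1, 0, 2) the pool is (3, 7, 7)
  run T7 (needs (0, 6, 6), free (3, 7, 7)); after release of (2, 3, 1) the pool is (5, 10, 8)
  run T3 (needs (5, 10, 7), free (5, 10, 8)); after release of (0, 2, 0) the pool is (5, 12, 8)
  run T4 (needs (5, 6, 3), free (5, 12, 8)); after release of (1, 0, 0) the pool is (6, 12, 8)


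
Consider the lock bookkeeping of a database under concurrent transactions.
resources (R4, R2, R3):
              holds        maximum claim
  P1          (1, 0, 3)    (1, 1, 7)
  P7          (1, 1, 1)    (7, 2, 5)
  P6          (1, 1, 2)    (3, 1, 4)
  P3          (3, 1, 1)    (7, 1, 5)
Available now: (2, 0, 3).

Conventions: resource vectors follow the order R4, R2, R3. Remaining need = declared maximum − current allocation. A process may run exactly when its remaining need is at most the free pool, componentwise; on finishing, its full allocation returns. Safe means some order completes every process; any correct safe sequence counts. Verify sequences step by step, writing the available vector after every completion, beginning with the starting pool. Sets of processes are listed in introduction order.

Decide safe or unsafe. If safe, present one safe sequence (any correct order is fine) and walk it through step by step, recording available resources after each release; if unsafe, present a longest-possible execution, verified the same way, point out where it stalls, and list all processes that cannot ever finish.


SAFE. One safe sequence: P6, P1, P3, P7.
Key observation: the first exact fit in this order is P6 — it needs (2, 0, 2) with (2, 0, 3) free, meeting a requested resource to the last unit.
Check, step by step:
  pool = (2, 0, 3)
  P6: need (2, 0, 2) fits (2, 0, 3); releases (1, 1, 2), pool now (3, 1, 5)
  P1: need (0, 1, 4) fits (3, 1, 5); releases (1, 0, 3), pool now (4, 1, 8)
  P3: need (4, 0, 4) fits (4, 1, 8); releases (3, 1, 1), pool now (7, 2, 9)
  P7: need (6, 1, 4) fits (7, 2, 9); releases (1, 1, 1), pool now (8, 3, 10)


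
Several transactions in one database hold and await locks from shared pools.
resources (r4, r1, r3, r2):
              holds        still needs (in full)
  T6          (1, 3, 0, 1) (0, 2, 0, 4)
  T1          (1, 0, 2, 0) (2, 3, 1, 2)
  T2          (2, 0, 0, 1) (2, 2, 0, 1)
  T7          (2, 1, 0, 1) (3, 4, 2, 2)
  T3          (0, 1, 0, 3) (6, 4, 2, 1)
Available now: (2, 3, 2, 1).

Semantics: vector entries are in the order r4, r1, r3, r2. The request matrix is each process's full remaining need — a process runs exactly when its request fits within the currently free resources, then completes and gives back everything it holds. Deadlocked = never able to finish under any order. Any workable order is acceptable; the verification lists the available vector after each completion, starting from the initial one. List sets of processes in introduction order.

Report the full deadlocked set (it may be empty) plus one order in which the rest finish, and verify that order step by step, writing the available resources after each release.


Deadlocked: T6, T7 and T3.
Key observation: after T2, T1 the pool peaks at (5, 3, 4, 2), and each blocked process is short somewhere: T6 on r2; T7 on r1; T3 on r4, r1.
One completion order for the rest: T2, T1. Step-by-step check:
  pool = (2, 3, 2, 1)
  T2 needs (2, 2, 0, 1) <= (2, 3, 2, 1) -> finishes; pool += (2, 0, 0, 1) = (4, 3, 2, 2)
  T1 needs (2, 3, 1, 2) <= (4, 3, 2, 2) -> finishes; pool += (1, 0, 2, 0) = (5, 3, 4, 2)
The blocked processes can never fit:
  blocked: T6 wants (0, 2, 0, 4), pool (5, 3, 4, 2) — not enough r2
  blocked: T7 wants (3, 4, 2, 2), pool (5, 3, 4, 2) — not enough r1
  blocked: T3 wants (6, 4, 2, 1), pool (5, 3, 4, 2) — not enough r4 and r1


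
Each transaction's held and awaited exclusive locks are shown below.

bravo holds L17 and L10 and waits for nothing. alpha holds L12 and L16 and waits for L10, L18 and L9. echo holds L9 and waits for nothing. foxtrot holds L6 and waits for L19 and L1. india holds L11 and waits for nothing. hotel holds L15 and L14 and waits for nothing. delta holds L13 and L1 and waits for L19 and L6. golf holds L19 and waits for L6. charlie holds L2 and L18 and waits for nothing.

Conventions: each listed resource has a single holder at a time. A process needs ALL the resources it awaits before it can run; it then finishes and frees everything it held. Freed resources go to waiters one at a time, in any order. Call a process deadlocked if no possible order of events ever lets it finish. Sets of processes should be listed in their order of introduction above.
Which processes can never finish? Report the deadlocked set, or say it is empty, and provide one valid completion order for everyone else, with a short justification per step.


The deadlocked set is foxtrot, delta and golf.
Key observation: the waits loop around foxtrot -> delta -> foxtrot with no way out; golf is caught in further circular waits.
The rest can finish in the order hotel, charlie, echo, bravo, india, alpha.
Check, step by step:
  run hotel (it waits on nothing); releases L15 and L14
  run charlie (it waits on nothing); releases L2 and L18
  run echo (it waits on nothing); releases L9
  run bravo (it waits on nothing); releases L17 and L10
  run india (it waits on nothing); releases L11
  run alpha (all its waits — L10, L18 and L9 — are resolved); releases L12 and L16
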